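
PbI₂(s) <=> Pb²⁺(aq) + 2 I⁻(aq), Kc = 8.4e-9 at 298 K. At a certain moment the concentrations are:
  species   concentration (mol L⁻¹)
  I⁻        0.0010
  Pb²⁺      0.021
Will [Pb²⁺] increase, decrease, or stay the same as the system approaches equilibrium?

decrease

(PbI₂ is a pure solid — omitted from Qc.)
Qc = [Pb²⁺]·[I⁻]² = (0.021)·(0.0010)² = 2.1e-8
Qc = 2.1e-8 > Kc = 8.4e-9: net reverse reaction.
Pb²⁺ is a product, so it decreases.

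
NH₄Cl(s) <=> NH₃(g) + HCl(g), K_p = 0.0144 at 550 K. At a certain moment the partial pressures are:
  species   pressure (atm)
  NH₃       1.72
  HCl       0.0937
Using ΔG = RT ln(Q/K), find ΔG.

(NH₄Cl is a pure solid — omitted from Q_p.)
Q_p = P(NH₃)·P(HCl) = (1.72)·(0.0937) = 0.161
ΔG = RT ln(Q_p/K_p) = (8.314 J mol⁻¹ K⁻¹)(550 K) × ln(0.161/0.0144)
   = (4.573 kJ/mol)(2.414) = 11.0 kJ/mol
ΔG > 0, so the forward reaction is non-spontaneous (proceeds in reverse).

ΔG = 11.0 kJ/mol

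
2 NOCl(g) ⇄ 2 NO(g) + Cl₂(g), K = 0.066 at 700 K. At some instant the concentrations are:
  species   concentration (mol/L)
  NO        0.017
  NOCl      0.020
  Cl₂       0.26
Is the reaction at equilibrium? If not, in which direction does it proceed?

Q = [NO]²·[Cl₂] / [NOCl]² = (0.017)²·(0.26) / (0.020)² = 0.19
Q = 0.19 > K = 0.066, so the reverse reaction proceeds.

to the left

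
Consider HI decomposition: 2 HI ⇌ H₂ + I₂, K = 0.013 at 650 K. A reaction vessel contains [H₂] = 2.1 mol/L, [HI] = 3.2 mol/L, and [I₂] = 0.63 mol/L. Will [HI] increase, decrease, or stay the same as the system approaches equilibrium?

Q = [H₂]·[I₂] / [HI]² = (2.1)·(0.63) / (3.2)² = 0.13
Q = 0.13 > K = 0.013: net reverse reaction.
HI is a reactant, so it increases.

increase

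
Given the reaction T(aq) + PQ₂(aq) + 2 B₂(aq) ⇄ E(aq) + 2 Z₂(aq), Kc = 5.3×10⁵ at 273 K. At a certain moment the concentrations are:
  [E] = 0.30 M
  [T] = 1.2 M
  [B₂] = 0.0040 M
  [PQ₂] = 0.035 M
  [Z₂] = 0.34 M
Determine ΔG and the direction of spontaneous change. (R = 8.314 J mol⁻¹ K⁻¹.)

Qc = [E]·[Z₂]² / ([T]·[PQ₂]·[B₂]²) = (0.30)·(0.34)² / ((1.2)·(0.035)·(0.0040)²) = 51600
ΔG = RT ln(Qc/Kc) = (8.314 J mol⁻¹ K⁻¹)(273 K) × ln(51600/5.3×10⁵)
   = (2.270 kJ/mol)(-2.329) = -5.29 kJ/mol
ΔG < 0, so the forward reaction is spontaneous (proceeds forward).

ΔG = -5.29 kJ/mol; the forward reaction is spontaneous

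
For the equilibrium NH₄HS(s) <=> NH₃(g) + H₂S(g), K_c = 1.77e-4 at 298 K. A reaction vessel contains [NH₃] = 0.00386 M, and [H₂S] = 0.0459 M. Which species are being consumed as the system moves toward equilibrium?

(NH₄HS is a pure solid — omitted from Q_c.)
Q_c = [NH₃]·[H₂S] = (0.00386)·(0.0459) = 1.77e-4
Q_c = 1.77e-4 = K_c; the system is at equilibrium.

none (at equilibrium)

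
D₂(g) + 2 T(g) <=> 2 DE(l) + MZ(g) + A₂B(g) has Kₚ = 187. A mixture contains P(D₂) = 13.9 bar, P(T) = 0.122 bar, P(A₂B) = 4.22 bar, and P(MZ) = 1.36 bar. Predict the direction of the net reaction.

toward products

(DE is a pure liquid — omitted from Qₚ.)
Qₚ = P(MZ)·P(A₂B) / (P(D₂)·P(T)²) = (1.36)·(4.22) / ((13.9)·(0.122)²) = 27.7
Qₚ = 27.7 < Kₚ = 187, so the forward reaction proceeds.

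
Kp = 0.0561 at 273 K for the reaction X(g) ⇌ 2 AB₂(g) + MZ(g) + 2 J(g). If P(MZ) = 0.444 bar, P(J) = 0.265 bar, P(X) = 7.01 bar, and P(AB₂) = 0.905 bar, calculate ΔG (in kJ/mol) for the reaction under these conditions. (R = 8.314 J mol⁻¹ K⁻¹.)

Qp = P(AB₂)²·P(MZ)·P(J)² / P(X) = (0.905)²·(0.444)·(0.265)² / (7.01) = 0.00364
ΔG = RT ln(Qp/Kp) = (8.314 J mol⁻¹ K⁻¹)(273 K) × ln(0.00364/0.0561)
   = (2.270 kJ/mol)(-2.735) = -6.21 kJ/mol
ΔG < 0, so the forward reaction is spontaneous (proceeds forward).

ΔG = -6.21 kJ/mol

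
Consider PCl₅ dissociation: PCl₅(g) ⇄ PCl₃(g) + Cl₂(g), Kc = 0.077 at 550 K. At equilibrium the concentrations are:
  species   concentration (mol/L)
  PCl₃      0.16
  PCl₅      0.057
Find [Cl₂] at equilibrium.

[Cl₂] = 0.027 mol/L

At equilibrium, Kc = [PCl₃]·[Cl₂] / [PCl₅] = 0.077.
(0.16)·([Cl₂]) / (0.057) = 0.077
[Cl₂] = 0.0274 = 0.027 mol/L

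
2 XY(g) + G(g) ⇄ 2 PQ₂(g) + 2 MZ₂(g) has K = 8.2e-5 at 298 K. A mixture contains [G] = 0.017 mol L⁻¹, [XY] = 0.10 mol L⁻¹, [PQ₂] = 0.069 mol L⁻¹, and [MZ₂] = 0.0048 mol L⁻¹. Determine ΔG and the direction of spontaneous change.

ΔG = 5.11 kJ/mol; the forward reaction is non-spontaneous

Q = [PQ₂]²·[MZ₂]² / ([XY]²·[G]) = (0.069)²·(0.0048)² / ((0.10)²·(0.017)) = 6.45e-4
ΔG = RT ln(Q/K) = (8.314 J mol⁻¹ K⁻¹)(298 K) × ln(6.45e-4/8.2e-5)
   = (2.478 kJ/mol)(2.063) = 5.11 kJ/mol
ΔG > 0, so the forward reaction is non-spontaneous (proceeds in reverse).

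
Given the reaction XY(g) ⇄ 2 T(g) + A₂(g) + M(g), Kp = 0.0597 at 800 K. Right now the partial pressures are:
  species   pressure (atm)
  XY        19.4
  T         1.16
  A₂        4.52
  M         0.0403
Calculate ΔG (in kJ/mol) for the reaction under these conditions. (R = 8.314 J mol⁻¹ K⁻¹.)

Qp = P(T)²·P(A₂)·P(M) / P(XY) = (1.16)²·(4.52)·(0.0403) / (19.4) = 0.0126
ΔG = RT ln(Qp/Kp) = (8.314 J mol⁻¹ K⁻¹)(800 K) × ln(0.0126/0.0597)
   = (6.651 kJ/mol)(-1.556) = -10.3 kJ/mol
ΔG < 0, so the forward reaction is spontaneous (proceeds forward).

ΔG = -10.3 kJ/mol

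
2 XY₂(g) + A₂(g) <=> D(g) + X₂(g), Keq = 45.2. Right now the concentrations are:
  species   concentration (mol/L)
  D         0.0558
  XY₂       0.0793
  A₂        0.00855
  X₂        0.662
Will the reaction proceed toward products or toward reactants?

Q = [D]·[X₂] / ([XY₂]²·[A₂]) = (0.0558)·(0.662) / ((0.0793)²·(0.00855)) = 687
Q = 687 > Keq = 45.2, so the reverse reaction proceeds.

to the left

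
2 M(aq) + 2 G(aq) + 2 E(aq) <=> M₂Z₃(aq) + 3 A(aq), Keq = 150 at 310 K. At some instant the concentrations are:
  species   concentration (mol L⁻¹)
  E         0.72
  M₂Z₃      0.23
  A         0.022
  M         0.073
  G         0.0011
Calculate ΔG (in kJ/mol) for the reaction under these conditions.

Q = [M₂Z₃]·[A]³ / ([M]²·[G]²·[E]²) = (0.23)·(0.022)³ / ((0.073)²·(0.0011)²·(0.72)²) = 733
ΔG = RT ln(Q/Keq) = (8.314 J mol⁻¹ K⁻¹)(310 K) × ln(733/150)
   = (2.577 kJ/mol)(1.587) = 4.09 kJ/mol
ΔG > 0, so the forward reaction is non-spontaneous (proceeds in reverse).

ΔG = 4.09 kJ/mol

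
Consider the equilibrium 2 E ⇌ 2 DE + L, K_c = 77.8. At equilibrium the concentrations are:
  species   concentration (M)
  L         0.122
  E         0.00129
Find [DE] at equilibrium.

At equilibrium, K_c = [DE]²·[L] / [E]² = 77.8.
([DE])²·(0.122) / (0.00129)² = 77.8
[DE]² = 0.00106 ⇒ [DE] = 0.0326 M

[DE] = 0.0326 M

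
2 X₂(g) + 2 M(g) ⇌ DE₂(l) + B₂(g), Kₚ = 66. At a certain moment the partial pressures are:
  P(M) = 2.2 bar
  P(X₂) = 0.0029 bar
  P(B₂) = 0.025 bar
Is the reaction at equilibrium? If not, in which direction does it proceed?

to the left

(DE₂ is a pure liquid — omitted from Qₚ.)
Qₚ = P(B₂) / (P(X₂)²·P(M)²) = (0.025) / ((0.0029)²·(2.2)²) = 610
Qₚ = 610 > Kₚ = 66, so the reverse reaction proceeds.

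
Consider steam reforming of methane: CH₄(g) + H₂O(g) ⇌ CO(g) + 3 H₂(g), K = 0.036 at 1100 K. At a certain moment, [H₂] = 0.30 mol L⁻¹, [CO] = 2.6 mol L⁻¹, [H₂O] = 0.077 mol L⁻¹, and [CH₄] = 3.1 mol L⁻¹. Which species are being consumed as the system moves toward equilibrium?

Q = [CO]·[H₂]³ / ([CH₄]·[H₂O]) = (2.6)·(0.30)³ / ((3.1)·(0.077)) = 0.29
Q = 0.29 > K = 0.036: net reverse reaction.

CO, H₂ (products)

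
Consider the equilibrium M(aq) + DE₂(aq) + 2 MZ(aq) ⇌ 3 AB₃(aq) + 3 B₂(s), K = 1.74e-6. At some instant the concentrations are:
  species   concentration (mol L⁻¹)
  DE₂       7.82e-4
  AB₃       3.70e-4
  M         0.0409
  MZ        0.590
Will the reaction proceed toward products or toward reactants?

reverse (toward reactants)

(B₂ is a pure solid — omitted from Q.)
Q = [AB₃]³ / ([M]·[DE₂]·[MZ]²) = (3.70e-4)³ / ((0.0409)·(7.82e-4)·(0.590)²) = 4.55e-6
Q = 4.55e-6 > K = 1.74e-6, so the reverse reaction proceeds.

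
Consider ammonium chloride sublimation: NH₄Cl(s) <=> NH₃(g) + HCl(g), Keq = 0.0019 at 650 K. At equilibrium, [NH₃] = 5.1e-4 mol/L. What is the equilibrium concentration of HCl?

[HCl] = 3.7 mol/L

(NH₄Cl is a pure solid — omitted from Keq.)
At equilibrium, Keq = [NH₃]·[HCl] = 0.0019.
(5.1e-4)·([HCl]) = 0.0019
[HCl] = 3.73 = 3.7 mol/L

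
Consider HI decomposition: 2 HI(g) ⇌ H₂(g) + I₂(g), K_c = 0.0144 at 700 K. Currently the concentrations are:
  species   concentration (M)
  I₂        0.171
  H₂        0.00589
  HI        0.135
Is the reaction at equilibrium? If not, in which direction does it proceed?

Q_c = [H₂]·[I₂] / [HI]² = (0.00589)·(0.171) / (0.135)² = 0.0553
Q_c = 0.0553 > K_c = 0.0144, so the reverse reaction proceeds.

in the reverse direction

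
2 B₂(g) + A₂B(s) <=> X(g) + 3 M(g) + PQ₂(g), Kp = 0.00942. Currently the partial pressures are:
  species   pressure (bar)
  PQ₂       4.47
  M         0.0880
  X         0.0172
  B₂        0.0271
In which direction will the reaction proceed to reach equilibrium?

(A₂B is a pure solid — omitted from Qp.)
Qp = P(X)·P(M)³·P(PQ₂) / P(B₂)² = (0.0172)·(0.0880)³·(4.47) / (0.0271)² = 0.0713
Qp = 0.0713 > Kp = 0.00942, so the reverse reaction proceeds.

reverse (toward reactants)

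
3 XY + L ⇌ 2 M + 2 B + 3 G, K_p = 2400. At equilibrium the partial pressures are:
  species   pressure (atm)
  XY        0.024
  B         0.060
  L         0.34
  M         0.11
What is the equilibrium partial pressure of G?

P(G) = 6.4 atm

At equilibrium, K_p = P(M)²·P(B)²·P(G)³ / (P(XY)³·P(L)) = 2400.
(0.11)²·(0.060)²·(P(G))³ / ((0.024)³·(0.34)) = 2400
P(G)³ = 259 ⇒ P(G) = 6.4 atm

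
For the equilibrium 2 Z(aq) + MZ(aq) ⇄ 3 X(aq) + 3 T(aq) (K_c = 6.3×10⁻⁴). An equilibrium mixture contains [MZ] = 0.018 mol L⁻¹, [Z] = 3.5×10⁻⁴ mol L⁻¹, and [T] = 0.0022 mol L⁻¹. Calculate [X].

[X] = 0.051 mol L⁻¹

At equilibrium, K_c = [X]³·[T]³ / ([Z]²·[MZ]) = 6.3×10⁻⁴.
([X])³·(0.0022)³ / ((3.5×10⁻⁴)²·(0.018)) = 6.3×10⁻⁴
[X]³ = 1.30×10⁻⁴ ⇒ [X] = 0.051 mol L⁻¹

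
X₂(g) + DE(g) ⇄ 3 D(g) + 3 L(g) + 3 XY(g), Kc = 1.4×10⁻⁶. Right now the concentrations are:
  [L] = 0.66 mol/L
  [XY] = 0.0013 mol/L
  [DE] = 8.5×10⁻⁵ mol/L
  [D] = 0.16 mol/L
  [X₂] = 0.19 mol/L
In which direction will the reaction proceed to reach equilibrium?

forward (toward products)

Qc = [D]³·[L]³·[XY]³ / ([X₂]·[DE]) = (0.16)³·(0.66)³·(0.0013)³ / ((0.19)·(8.5×10⁻⁵)) = 1.6×10⁻⁷
Qc = 1.6×10⁻⁷ < Kc = 1.4×10⁻⁶, so the forward reaction proceeds.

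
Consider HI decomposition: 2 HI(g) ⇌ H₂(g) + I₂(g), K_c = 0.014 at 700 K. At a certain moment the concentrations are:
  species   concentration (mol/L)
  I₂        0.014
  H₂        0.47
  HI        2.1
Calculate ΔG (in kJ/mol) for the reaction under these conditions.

Q_c = [H₂]·[I₂] / [HI]² = (0.47)·(0.014) / (2.1)² = 0.00149
ΔG = RT ln(Q_c/K_c) = (8.314 J mol⁻¹ K⁻¹)(700 K) × ln(0.00149/0.014)
   = (5.820 kJ/mol)(-2.240) = -13.0 kJ/mol
ΔG < 0, so the forward reaction is spontaneous (proceeds forward).

ΔG = -13.0 kJ/mol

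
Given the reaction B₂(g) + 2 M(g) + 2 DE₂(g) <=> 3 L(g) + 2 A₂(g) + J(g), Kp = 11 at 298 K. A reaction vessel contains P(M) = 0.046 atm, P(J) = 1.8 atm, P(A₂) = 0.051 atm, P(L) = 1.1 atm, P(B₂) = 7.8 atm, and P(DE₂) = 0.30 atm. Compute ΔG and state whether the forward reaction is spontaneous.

ΔG = -2.39 kJ/mol; the forward reaction is spontaneous

Qp = P(L)³·P(A₂)²·P(J) / (P(B₂)·P(M)²·P(DE₂)²) = (1.1)³·(0.051)²·(1.8) / ((7.8)·(0.046)²·(0.30)²) = 4.20
ΔG = RT ln(Qp/Kp) = (8.314 J mol⁻¹ K⁻¹)(298 K) × ln(4.20/11)
   = (2.478 kJ/mol)(-0.9628) = -2.39 kJ/mol
ΔG < 0, so the forward reaction is spontaneous (proceeds forward).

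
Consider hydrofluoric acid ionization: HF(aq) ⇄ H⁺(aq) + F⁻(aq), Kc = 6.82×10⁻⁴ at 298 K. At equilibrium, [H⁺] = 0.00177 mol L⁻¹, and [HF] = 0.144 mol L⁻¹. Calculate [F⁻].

At equilibrium, Kc = [H⁺]·[F⁻] / [HF] = 6.82×10⁻⁴.
(0.00177)·([F⁻]) / (0.144) = 6.82×10⁻⁴
[F⁻] = 0.0555 mol L⁻¹

[F⁻] = 0.0555 mol L⁻¹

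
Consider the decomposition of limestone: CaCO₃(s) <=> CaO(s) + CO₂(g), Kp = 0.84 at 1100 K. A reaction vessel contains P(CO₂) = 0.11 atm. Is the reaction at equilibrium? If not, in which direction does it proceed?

to the right

(CaCO₃, CaO are pure solids — omitted from Qp.)
Qp = P(CO₂) = 0.11
Qp = 0.11 < Kp = 0.84, so the forward reaction proceeds.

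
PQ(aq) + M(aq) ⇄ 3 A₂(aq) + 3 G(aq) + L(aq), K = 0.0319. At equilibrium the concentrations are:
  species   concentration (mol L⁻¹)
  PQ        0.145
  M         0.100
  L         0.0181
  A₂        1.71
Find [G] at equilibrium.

At equilibrium, K = [A₂]³·[G]³·[L] / ([PQ]·[M]) = 0.0319.
(1.71)³·([G])³·(0.0181) / ((0.145)·(0.100)) = 0.0319
[G]³ = 0.00511 ⇒ [G] = 0.172 mol L⁻¹

[G] = 0.172 mol L⁻¹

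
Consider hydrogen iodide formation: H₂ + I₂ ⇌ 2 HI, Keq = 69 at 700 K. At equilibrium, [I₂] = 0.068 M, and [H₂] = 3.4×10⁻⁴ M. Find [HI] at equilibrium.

At equilibrium, Keq = [HI]² / ([H₂]·[I₂]) = 69.
([HI])² / ((3.4×10⁻⁴)·(0.068)) = 69
[HI]² = 0.00160 ⇒ [HI] = 0.040 M

[HI] = 0.040 M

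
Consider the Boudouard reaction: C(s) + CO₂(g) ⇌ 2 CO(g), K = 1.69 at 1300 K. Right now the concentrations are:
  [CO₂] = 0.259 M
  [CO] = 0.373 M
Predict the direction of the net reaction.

forward (toward products)

(C is a pure solid — omitted from Q.)
Q = [CO]² / [CO₂] = (0.373)² / (0.259) = 0.537
Q = 0.537 < K = 1.69, so the forward reaction proceeds.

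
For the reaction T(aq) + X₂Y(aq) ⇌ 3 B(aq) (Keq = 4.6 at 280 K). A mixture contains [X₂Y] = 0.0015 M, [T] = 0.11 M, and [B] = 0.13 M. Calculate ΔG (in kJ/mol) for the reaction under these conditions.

ΔG = 2.47 kJ/mol

Q = [B]³ / ([T]·[X₂Y]) = (0.13)³ / ((0.11)·(0.0015)) = 13.3
ΔG = RT ln(Q/Keq) = (8.314 J mol⁻¹ K⁻¹)(280 K) × ln(13.3/4.6)
   = (2.328 kJ/mol)(1.062) = 2.47 kJ/mol
ΔG > 0, so the forward reaction is non-spontaneous (proceeds in reverse).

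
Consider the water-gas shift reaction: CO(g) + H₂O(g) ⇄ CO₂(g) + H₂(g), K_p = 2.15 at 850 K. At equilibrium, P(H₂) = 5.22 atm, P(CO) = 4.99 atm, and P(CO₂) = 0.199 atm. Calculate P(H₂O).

At equilibrium, K_p = P(CO₂)·P(H₂) / (P(CO)·P(H₂O)) = 2.15.
(0.199)·(5.22) / ((4.99)·(P(H₂O))) = 2.15
P(H₂O) = 0.0968 atm

P(H₂O) = 0.0968 atm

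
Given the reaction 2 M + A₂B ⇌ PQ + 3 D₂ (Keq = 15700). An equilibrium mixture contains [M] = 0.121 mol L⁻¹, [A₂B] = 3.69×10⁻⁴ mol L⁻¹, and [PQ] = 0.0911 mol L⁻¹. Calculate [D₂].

At equilibrium, Keq = [PQ]·[D₂]³ / ([M]²·[A₂B]) = 15700.
(0.0911)·([D₂])³ / ((0.121)²·(3.69×10⁻⁴)) = 15700
[D₂]³ = 0.931 ⇒ [D₂] = 0.976 mol L⁻¹

[D₂] = 0.976 mol L⁻¹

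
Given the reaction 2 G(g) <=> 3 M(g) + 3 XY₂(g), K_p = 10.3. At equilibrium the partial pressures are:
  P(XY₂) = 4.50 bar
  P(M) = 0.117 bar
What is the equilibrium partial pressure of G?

P(G) = 0.119 bar

At equilibrium, K_p = P(M)³·P(XY₂)³ / P(G)² = 10.3.
(0.117)³·(4.50)³ / (P(G))² = 10.3
P(G)² = 0.0142 ⇒ P(G) = 0.119 bar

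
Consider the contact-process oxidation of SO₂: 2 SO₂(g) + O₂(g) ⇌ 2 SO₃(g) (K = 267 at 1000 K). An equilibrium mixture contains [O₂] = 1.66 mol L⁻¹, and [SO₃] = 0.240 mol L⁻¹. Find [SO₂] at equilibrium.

[SO₂] = 0.0114 mol L⁻¹

At equilibrium, K = [SO₃]² / ([SO₂]²·[O₂]) = 267.
(0.240)² / (([SO₂])²·(1.66)) = 267
[SO₂]² = 1.30×10⁻⁴ ⇒ [SO₂] = 0.0114 mol L⁻¹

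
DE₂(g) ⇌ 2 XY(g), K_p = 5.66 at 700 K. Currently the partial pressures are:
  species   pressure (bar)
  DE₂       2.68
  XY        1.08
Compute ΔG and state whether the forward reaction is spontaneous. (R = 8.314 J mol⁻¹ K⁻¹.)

Q_p = P(XY)² / P(DE₂) = (1.08)² / (2.68) = 0.435
ΔG = RT ln(Q_p/K_p) = (8.314 J mol⁻¹ K⁻¹)(700 K) × ln(0.435/5.66)
   = (5.820 kJ/mol)(-2.566) = -14.9 kJ/mol
ΔG < 0, so the forward reaction is spontaneous (proceeds forward).

ΔG = -14.9 kJ/mol; the forward reaction is spontaneous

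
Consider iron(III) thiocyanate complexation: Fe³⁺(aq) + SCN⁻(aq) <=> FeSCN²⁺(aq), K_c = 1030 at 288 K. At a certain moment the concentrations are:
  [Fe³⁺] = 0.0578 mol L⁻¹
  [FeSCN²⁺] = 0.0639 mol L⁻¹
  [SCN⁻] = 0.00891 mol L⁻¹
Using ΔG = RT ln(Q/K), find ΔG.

Q_c = [FeSCN²⁺] / ([Fe³⁺]·[SCN⁻]) = (0.0639) / ((0.0578)·(0.00891)) = 124
ΔG = RT ln(Q_c/K_c) = (8.314 J mol⁻¹ K⁻¹)(288 K) × ln(124/1030)
   = (2.394 kJ/mol)(-2.117) = -5.07 kJ/mol
ΔG < 0, so the forward reaction is spontaneous (proceeds forward).

ΔG = -5.07 kJ/mol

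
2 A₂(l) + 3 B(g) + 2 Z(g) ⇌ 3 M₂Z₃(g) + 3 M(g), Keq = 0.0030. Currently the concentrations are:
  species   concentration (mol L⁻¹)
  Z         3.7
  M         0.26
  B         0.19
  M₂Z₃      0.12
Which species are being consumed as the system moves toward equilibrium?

A₂, B, Z (reactants)

(A₂ is a pure liquid — omitted from Q.)
Q = [M₂Z₃]³·[M]³ / ([B]³·[Z]²) = (0.12)³·(0.26)³ / ((0.19)³·(3.7)²) = 3.2e-4
Q = 3.2e-4 < Keq = 0.0030: net forward reaction.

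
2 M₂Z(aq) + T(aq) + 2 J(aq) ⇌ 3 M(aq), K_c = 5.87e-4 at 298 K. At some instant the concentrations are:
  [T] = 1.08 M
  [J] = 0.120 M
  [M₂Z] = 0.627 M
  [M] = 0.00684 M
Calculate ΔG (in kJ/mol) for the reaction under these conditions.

Q_c = [M]³ / ([M₂Z]²·[T]·[J]²) = (0.00684)³ / ((0.627)²·(1.08)·(0.120)²) = 5.23e-5
ΔG = RT ln(Q_c/K_c) = (8.314 J mol⁻¹ K⁻¹)(298 K) × ln(5.23e-5/5.87e-4)
   = (2.478 kJ/mol)(-2.418) = -5.99 kJ/mol
ΔG < 0, so the forward reaction is spontaneous (proceeds forward).

ΔG = -5.99 kJ/mol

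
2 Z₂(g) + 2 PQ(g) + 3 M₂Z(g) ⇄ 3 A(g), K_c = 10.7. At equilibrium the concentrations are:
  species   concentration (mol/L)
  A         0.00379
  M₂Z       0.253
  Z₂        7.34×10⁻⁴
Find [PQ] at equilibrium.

[PQ] = 0.764 mol/L

At equilibrium, K_c = [A]³ / ([Z₂]²·[PQ]²·[M₂Z]³) = 10.7.
(0.00379)³ / ((7.34×10⁻⁴)²·([PQ])²·(0.253)³) = 10.7
[PQ]² = 0.583 ⇒ [PQ] = 0.764 mol/L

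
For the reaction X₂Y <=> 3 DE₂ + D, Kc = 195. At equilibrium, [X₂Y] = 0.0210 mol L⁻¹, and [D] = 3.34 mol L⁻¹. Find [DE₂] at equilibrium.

[DE₂] = 1.07 mol L⁻¹

At equilibrium, Kc = [DE₂]³·[D] / [X₂Y] = 195.
([DE₂])³·(3.34) / (0.0210) = 195
[DE₂]³ = 1.23 ⇒ [DE₂] = 1.07 mol L⁻¹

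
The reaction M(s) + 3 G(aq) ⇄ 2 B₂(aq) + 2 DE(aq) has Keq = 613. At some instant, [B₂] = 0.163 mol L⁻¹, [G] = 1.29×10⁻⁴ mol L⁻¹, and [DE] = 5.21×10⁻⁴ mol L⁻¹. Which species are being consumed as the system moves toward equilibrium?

B₂, DE (products)

(M is a pure solid — omitted from Q.)
Q = [B₂]²·[DE]² / [G]³ = (0.163)²·(5.21×10⁻⁴)² / (1.29×10⁻⁴)³ = 3360
Q = 3360 > Keq = 613: net reverse reaction.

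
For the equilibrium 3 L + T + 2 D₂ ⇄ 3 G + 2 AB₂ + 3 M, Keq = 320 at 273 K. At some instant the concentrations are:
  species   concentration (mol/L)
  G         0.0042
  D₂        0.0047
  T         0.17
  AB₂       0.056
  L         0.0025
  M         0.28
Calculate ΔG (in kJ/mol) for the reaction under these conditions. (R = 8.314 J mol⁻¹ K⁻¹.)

Q = [G]³·[AB₂]²·[M]³ / ([L]³·[T]·[D₂]²) = (0.0042)³·(0.056)²·(0.28)³ / ((0.0025)³·(0.17)·(0.0047)²) = 86.9
ΔG = RT ln(Q/Keq) = (8.314 J mol⁻¹ K⁻¹)(273 K) × ln(86.9/320)
   = (2.270 kJ/mol)(-1.304) = -2.96 kJ/mol
ΔG < 0, so the forward reaction is spontaneous (proceeds forward).

ΔG = -2.96 kJ/mol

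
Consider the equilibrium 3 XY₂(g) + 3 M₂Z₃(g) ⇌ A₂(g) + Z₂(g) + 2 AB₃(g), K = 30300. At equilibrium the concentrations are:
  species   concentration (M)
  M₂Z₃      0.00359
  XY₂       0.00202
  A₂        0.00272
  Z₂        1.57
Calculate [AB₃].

At equilibrium, K = [A₂]·[Z₂]·[AB₃]² / ([XY₂]³·[M₂Z₃]³) = 30300.
(0.00272)·(1.57)·([AB₃])² / ((0.00202)³·(0.00359)³) = 30300
[AB₃]² = 2.71×10⁻⁹ ⇒ [AB₃] = 5.20×10⁻⁵ M

[AB₃] = 5.20×10⁻⁵ M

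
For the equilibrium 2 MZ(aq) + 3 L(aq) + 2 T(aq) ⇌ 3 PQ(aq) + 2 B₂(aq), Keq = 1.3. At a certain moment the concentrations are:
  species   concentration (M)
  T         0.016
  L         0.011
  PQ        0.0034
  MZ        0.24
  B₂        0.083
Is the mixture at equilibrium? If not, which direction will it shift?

Q = [PQ]³·[B₂]² / ([MZ]²·[L]³·[T]²) = (0.0034)³·(0.083)² / ((0.24)²·(0.011)³·(0.016)²) = 14
Q = 14 > Keq = 1.3: net reverse reaction.

no; Q > K, reaction proceeds in reverse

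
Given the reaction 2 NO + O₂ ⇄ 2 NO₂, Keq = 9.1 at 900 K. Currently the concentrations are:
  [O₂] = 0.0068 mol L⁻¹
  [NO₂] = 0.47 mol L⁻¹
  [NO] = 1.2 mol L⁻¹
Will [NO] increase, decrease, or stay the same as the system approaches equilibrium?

increase

Q = [NO₂]² / ([NO]²·[O₂]) = (0.47)² / ((1.2)²·(0.0068)) = 23
Q = 23 > Keq = 9.1: net reverse reaction.
NO is a reactant, so it increases.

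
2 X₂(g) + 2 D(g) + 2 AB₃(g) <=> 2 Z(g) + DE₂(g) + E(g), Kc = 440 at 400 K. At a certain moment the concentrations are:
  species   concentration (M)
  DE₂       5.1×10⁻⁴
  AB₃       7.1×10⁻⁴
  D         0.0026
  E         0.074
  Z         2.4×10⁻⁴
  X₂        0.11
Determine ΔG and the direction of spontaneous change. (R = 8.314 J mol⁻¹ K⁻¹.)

ΔG = -7.06 kJ/mol; the forward reaction is spontaneous

Qc = [Z]²·[DE₂]·[E] / ([X₂]²·[D]²·[AB₃]²) = (2.4×10⁻⁴)²·(5.1×10⁻⁴)·(0.074) / ((0.11)²·(0.0026)²·(7.1×10⁻⁴)²) = 52.7
ΔG = RT ln(Qc/Kc) = (8.314 J mol⁻¹ K⁻¹)(400 K) × ln(52.7/440)
   = (3.326 kJ/mol)(-2.122) = -7.06 kJ/mol
ΔG < 0, so the forward reaction is spontaneous (proceeds forward).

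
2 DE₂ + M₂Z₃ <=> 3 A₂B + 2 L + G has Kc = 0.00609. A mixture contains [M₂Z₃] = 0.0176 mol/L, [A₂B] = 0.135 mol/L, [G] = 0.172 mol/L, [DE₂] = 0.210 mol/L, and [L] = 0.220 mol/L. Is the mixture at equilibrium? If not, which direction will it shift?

Qc = [A₂B]³·[L]²·[G] / ([DE₂]²·[M₂Z₃]) = (0.135)³·(0.220)²·(0.172) / ((0.210)²·(0.0176)) = 0.0264
Qc = 0.0264 > Kc = 0.00609: net reverse reaction.

no; Q > K, reaction proceeds in reverse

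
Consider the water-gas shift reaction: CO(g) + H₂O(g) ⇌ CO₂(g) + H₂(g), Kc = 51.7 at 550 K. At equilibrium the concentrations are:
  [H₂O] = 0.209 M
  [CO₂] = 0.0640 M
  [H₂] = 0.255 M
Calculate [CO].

[CO] = 0.00151 M

At equilibrium, Kc = [CO₂]·[H₂] / ([CO]·[H₂O]) = 51.7.
(0.0640)·(0.255) / (([CO])·(0.209)) = 51.7
[CO] = 0.00151 M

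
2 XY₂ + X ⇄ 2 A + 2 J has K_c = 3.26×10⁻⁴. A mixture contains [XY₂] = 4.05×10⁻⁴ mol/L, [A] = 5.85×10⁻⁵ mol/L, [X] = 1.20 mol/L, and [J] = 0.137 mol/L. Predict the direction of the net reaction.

at equilibrium

Q_c = [A]²·[J]² / ([XY₂]²·[X]) = (5.85×10⁻⁵)²·(0.137)² / ((4.05×10⁻⁴)²·(1.20)) = 3.26×10⁻⁴
Q_c = 3.26×10⁻⁴ = K_c, so the system is already at equilibrium.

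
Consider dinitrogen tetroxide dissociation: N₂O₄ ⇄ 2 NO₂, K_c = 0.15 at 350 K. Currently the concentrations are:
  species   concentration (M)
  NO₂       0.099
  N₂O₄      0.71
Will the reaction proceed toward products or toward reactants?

Q_c = [NO₂]² / [N₂O₄] = (0.099)² / (0.71) = 0.014
Q_c = 0.014 < K_c = 0.15, so the forward reaction proceeds.

toward products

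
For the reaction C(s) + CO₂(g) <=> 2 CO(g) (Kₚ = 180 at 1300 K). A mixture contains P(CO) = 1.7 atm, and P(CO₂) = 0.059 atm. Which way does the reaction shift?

to the right

(C is a pure solid — omitted from Qₚ.)
Qₚ = P(CO)² / P(CO₂) = (1.7)² / (0.059) = 49
Qₚ = 49 < Kₚ = 180, so the forward reaction proceeds.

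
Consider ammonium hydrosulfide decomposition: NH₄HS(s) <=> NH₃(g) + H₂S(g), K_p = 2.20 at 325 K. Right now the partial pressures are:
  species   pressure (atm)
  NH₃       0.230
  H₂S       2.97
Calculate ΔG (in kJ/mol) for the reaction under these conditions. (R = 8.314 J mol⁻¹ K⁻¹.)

(NH₄HS is a pure solid — omitted from Q_p.)
Q_p = P(NH₃)·P(H₂S) = (0.230)·(2.97) = 0.683
ΔG = RT ln(Q_p/K_p) = (8.314 J mol⁻¹ K⁻¹)(325 K) × ln(0.683/2.20)
   = (2.702 kJ/mol)(-1.170) = -3.16 kJ/mol
ΔG < 0, so the forward reaction is spontaneous (proceeds forward).

ΔG = -3.16 kJ/mol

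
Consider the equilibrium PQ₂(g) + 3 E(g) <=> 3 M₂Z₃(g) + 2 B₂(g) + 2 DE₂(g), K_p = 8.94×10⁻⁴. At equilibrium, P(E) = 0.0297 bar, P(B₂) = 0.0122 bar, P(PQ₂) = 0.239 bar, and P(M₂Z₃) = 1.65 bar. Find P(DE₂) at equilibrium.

At equilibrium, K_p = P(M₂Z₃)³·P(B₂)²·P(DE₂)² / (P(PQ₂)·P(E)³) = 8.94×10⁻⁴.
(1.65)³·(0.0122)²·(P(DE₂))² / ((0.239)·(0.0297)³) = 8.94×10⁻⁴
P(DE₂)² = 8.37×10⁻⁶ ⇒ P(DE₂) = 0.00289 bar

P(DE₂) = 0.00289 bar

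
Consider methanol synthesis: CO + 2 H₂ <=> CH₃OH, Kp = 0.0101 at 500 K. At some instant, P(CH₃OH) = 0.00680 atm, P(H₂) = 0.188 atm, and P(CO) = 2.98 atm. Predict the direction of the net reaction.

Qp = P(CH₃OH) / (P(CO)·P(H₂)²) = (0.00680) / ((2.98)·(0.188)²) = 0.0646
Qp = 0.0646 > Kp = 0.0101, so the reverse reaction proceeds.

reverse (toward reactants)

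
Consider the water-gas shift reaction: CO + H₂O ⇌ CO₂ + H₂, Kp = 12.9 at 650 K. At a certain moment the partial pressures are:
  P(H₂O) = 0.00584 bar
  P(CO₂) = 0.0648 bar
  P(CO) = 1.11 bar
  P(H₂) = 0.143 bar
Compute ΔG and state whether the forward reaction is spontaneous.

Qp = P(CO₂)·P(H₂) / (P(CO)·P(H₂O)) = (0.0648)·(0.143) / ((1.11)·(0.00584)) = 1.43
ΔG = RT ln(Qp/Kp) = (8.314 J mol⁻¹ K⁻¹)(650 K) × ln(1.43/12.9)
   = (5.404 kJ/mol)(-2.200) = -11.9 kJ/mol
ΔG < 0, so the forward reaction is spontaneous (proceeds forward).

ΔG = -11.9 kJ/mol; the forward reaction is spontaneous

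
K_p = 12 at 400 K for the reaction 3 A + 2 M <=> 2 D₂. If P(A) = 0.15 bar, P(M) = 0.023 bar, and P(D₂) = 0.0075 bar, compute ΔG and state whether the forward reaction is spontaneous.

ΔG = 3.21 kJ/mol; the forward reaction is non-spontaneous

Q_p = P(D₂)² / (P(A)³·P(M)²) = (0.0075)² / ((0.15)³·(0.023)²) = 31.5
ΔG = RT ln(Q_p/K_p) = (8.314 J mol⁻¹ K⁻¹)(400 K) × ln(31.5/12)
   = (3.326 kJ/mol)(0.9651) = 3.21 kJ/mol
ΔG > 0, so the forward reaction is non-spontaneous (proceeds in reverse).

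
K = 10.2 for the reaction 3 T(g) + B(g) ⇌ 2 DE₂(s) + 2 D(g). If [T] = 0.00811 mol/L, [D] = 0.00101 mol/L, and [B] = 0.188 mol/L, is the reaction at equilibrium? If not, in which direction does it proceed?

(DE₂ is a pure solid — omitted from Q.)
Q = [D]² / ([T]³·[B]) = (0.00101)² / ((0.00811)³·(0.188)) = 10.2
Q = 10.2 = K, so the system is already at equilibrium.

neither direction; the system is at equilibrium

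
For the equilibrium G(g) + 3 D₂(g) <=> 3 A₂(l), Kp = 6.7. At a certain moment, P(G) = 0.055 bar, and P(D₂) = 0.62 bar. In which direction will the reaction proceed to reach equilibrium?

(A₂ is a pure liquid — omitted from Qp.)
Qp = 1 / (P(G)·P(D₂)³) = 1 / ((0.055)·(0.62)³) = 76
Qp = 76 > Kp = 6.7, so the reverse reaction proceeds.

reverse (toward reactants)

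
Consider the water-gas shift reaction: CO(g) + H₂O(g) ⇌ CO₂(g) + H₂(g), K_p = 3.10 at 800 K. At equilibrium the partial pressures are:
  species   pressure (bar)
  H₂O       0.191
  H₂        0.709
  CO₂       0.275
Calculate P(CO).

P(CO) = 0.329 bar

At equilibrium, K_p = P(CO₂)·P(H₂) / (P(CO)·P(H₂O)) = 3.10.
(0.275)·(0.709) / ((P(CO))·(0.191)) = 3.10
P(CO) = 0.329 bar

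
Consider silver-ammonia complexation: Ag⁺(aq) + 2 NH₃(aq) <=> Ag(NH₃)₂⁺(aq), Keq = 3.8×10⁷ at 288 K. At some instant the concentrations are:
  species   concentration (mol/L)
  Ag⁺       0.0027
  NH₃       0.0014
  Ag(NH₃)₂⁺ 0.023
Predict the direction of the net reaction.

Q = [Ag(NH₃)₂⁺] / ([Ag⁺]·[NH₃]²) = (0.023) / ((0.0027)·(0.0014)²) = 4.3×10⁶
Q = 4.3×10⁶ < Keq = 3.8×10⁷, so the forward reaction proceeds.

to the right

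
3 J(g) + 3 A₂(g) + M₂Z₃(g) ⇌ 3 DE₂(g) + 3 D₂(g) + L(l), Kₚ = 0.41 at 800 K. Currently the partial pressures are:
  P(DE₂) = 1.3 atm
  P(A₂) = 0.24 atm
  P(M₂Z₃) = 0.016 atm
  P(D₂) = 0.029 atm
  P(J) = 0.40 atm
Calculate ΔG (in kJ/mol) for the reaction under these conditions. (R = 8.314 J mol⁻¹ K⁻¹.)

ΔG = 14.8 kJ/mol

(L is a pure liquid — omitted from Qₚ.)
Qₚ = P(DE₂)³·P(D₂)³ / (P(J)³·P(A₂)³·P(M₂Z₃)) = (1.3)³·(0.029)³ / ((0.40)³·(0.24)³·(0.016)) = 3.79
ΔG = RT ln(Qₚ/Kₚ) = (8.314 J mol⁻¹ K⁻¹)(800 K) × ln(3.79/0.41)
   = (6.651 kJ/mol)(2.224) = 14.8 kJ/mol
ΔG > 0, so the forward reaction is non-spontaneous (proceeds in reverse).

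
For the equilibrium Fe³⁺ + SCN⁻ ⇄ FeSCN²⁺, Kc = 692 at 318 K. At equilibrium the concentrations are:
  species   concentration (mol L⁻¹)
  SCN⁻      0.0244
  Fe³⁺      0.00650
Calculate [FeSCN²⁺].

At equilibrium, Kc = [FeSCN²⁺] / ([Fe³⁺]·[SCN⁻]) = 692.
([FeSCN²⁺]) / ((0.00650)·(0.0244)) = 692
[FeSCN²⁺] = 0.110 mol L⁻¹

[FeSCN²⁺] = 0.110 mol L⁻¹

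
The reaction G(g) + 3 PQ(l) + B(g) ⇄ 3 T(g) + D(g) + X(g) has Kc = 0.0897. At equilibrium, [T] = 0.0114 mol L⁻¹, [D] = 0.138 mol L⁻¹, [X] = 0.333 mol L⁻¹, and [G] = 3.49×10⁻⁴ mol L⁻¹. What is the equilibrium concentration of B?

[B] = 0.00217 mol L⁻¹

(PQ is a pure liquid — omitted from Kc.)
At equilibrium, Kc = [T]³·[D]·[X] / ([G]·[B]) = 0.0897.
(0.0114)³·(0.138)·(0.333) / ((3.49×10⁻⁴)·([B])) = 0.0897
[B] = 0.00217 mol L⁻¹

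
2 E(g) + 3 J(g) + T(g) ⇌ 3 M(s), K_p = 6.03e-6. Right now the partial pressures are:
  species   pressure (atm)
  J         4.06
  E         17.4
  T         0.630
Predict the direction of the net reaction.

to the left

(M is a pure solid — omitted from Q_p.)
Q_p = 1 / (P(E)²·P(J)³·P(T)) = 1 / ((17.4)²·(4.06)³·(0.630)) = 7.83e-5
Q_p = 7.83e-5 > K_p = 6.03e-6, so the reverse reaction proceeds.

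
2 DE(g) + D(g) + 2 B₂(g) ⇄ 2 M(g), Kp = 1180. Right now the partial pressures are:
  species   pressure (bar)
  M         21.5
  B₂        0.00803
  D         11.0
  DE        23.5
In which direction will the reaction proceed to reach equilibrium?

no net change (already at equilibrium)

Qp = P(M)² / (P(DE)²·P(D)·P(B₂)²) = (21.5)² / ((23.5)²·(11.0)·(0.00803)²) = 1180
Qp = 1180 = Kp, so the system is already at equilibrium.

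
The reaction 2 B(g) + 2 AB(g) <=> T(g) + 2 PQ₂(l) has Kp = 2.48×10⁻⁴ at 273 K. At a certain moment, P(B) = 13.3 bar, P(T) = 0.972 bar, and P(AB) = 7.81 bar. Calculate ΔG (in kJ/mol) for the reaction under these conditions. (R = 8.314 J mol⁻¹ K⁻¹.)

ΔG = -2.30 kJ/mol

(PQ₂ is a pure liquid — omitted from Qp.)
Qp = P(T) / (P(B)²·P(AB)²) = (0.972) / ((13.3)²·(7.81)²) = 9.01×10⁻⁵
ΔG = RT ln(Qp/Kp) = (8.314 J mol⁻¹ K⁻¹)(273 K) × ln(9.01×10⁻⁵/2.48×10⁻⁴)
   = (2.270 kJ/mol)(-1.013) = -2.30 kJ/mol
ΔG < 0, so the forward reaction is spontaneous (proceeds forward).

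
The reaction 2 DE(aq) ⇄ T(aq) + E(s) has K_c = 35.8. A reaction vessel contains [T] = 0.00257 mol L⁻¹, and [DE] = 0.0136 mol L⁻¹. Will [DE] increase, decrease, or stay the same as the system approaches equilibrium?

decrease

(E is a pure solid — omitted from Q_c.)
Q_c = [T] / [DE]² = (0.00257) / (0.0136)² = 13.9
Q_c = 13.9 < K_c = 35.8: net forward reaction.
DE is a reactant, so it decreases.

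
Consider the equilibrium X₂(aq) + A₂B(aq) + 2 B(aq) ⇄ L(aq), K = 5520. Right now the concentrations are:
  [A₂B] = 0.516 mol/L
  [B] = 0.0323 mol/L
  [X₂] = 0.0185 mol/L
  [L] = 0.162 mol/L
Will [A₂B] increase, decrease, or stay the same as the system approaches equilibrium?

increase

Q = [L] / ([X₂]·[A₂B]·[B]²) = (0.162) / ((0.0185)·(0.516)·(0.0323)²) = 16300
Q = 16300 > K = 5520: net reverse reaction.
A₂B is a reactant, so it increases.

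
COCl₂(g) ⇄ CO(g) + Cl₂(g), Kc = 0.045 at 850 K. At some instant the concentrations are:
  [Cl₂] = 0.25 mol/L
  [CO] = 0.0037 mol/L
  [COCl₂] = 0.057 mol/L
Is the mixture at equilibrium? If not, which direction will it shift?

Qc = [CO]·[Cl₂] / [COCl₂] = (0.0037)·(0.25) / (0.057) = 0.016
Qc = 0.016 < Kc = 0.045: net forward reaction.

no; Q < K, reaction proceeds forward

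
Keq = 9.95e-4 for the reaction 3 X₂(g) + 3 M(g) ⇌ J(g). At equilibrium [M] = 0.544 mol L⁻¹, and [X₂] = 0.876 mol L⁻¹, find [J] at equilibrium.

[J] = 1.08e-4 mol L⁻¹

At equilibrium, Keq = [J] / ([X₂]³·[M]³) = 9.95e-4.
([J]) / ((0.876)³·(0.544)³) = 9.95e-4
[J] = 1.08e-4 mol L⁻¹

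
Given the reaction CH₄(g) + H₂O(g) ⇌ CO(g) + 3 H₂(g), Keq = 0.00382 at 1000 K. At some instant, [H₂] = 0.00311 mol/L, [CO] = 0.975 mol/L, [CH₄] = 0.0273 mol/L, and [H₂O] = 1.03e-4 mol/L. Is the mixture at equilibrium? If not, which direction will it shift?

no; Q > K, reaction proceeds in reverse

Q = [CO]·[H₂]³ / ([CH₄]·[H₂O]) = (0.975)·(0.00311)³ / ((0.0273)·(1.03e-4)) = 0.0104
Q = 0.0104 > Keq = 0.00382: net reverse reaction.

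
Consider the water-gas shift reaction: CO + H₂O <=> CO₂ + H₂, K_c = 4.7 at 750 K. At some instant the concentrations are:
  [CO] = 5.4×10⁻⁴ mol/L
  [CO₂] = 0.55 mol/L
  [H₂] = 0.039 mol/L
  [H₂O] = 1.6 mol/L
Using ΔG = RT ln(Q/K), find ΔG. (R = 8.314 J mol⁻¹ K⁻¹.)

Q_c = [CO₂]·[H₂] / ([CO]·[H₂O]) = (0.55)·(0.039) / ((5.4×10⁻⁴)·(1.6)) = 24.8
ΔG = RT ln(Q_c/K_c) = (8.314 J mol⁻¹ K⁻¹)(750 K) × ln(24.8/4.7)
   = (6.236 kJ/mol)(1.663) = 10.4 kJ/mol
ΔG > 0, so the forward reaction is non-spontaneous (proceeds in reverse).

ΔG = 10.4 kJ/mol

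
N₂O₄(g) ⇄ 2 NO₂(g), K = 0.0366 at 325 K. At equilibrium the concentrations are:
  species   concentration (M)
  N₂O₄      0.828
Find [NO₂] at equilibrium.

At equilibrium, K = [NO₂]² / [N₂O₄] = 0.0366.
([NO₂])² / (0.828) = 0.0366
[NO₂]² = 0.0303 ⇒ [NO₂] = 0.174 M

[NO₂] = 0.174 M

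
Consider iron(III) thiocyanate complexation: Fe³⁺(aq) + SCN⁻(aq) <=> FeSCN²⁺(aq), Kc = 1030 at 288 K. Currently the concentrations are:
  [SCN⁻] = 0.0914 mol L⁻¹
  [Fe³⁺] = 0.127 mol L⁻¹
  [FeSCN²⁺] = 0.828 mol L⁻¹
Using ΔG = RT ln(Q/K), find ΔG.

Qc = [FeSCN²⁺] / ([Fe³⁺]·[SCN⁻]) = (0.828) / ((0.127)·(0.0914)) = 71.3
ΔG = RT ln(Qc/Kc) = (8.314 J mol⁻¹ K⁻¹)(288 K) × ln(71.3/1030)
   = (2.394 kJ/mol)(-2.670) = -6.39 kJ/mol
ΔG < 0, so the forward reaction is spontaneous (proceeds forward).

ΔG = -6.39 kJ/mol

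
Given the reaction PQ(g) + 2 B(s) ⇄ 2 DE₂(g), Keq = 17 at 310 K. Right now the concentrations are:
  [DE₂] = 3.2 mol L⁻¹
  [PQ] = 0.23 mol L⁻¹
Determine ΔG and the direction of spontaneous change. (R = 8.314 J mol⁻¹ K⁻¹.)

(B is a pure solid — omitted from Q.)
Q = [DE₂]² / [PQ] = (3.2)² / (0.23) = 44.5
ΔG = RT ln(Q/Keq) = (8.314 J mol⁻¹ K⁻¹)(310 K) × ln(44.5/17)
   = (2.577 kJ/mol)(0.9623) = 2.48 kJ/mol
ΔG > 0, so the forward reaction is non-spontaneous (proceeds in reverse).

ΔG = 2.48 kJ/mol; the forward reaction is non-spontaneous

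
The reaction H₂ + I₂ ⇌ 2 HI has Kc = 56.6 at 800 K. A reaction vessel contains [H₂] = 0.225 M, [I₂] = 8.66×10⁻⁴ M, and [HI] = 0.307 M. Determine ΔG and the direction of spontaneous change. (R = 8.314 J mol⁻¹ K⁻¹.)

Qc = [HI]² / ([H₂]·[I₂]) = (0.307)² / ((0.225)·(8.66×10⁻⁴)) = 484
ΔG = RT ln(Qc/Kc) = (8.314 J mol⁻¹ K⁻¹)(800 K) × ln(484/56.6)
   = (6.651 kJ/mol)(2.146) = 14.3 kJ/mol
ΔG > 0, so the forward reaction is non-spontaneous (proceeds in reverse).

ΔG = 14.3 kJ/mol; the forward reaction is non-spontaneous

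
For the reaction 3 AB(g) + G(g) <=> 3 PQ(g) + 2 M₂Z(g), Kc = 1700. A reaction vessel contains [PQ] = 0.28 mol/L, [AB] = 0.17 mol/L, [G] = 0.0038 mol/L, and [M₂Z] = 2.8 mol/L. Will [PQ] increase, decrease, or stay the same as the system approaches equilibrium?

decrease

Qc = [PQ]³·[M₂Z]² / ([AB]³·[G]) = (0.28)³·(2.8)² / ((0.17)³·(0.0038)) = 9200
Qc = 9200 > Kc = 1700: net reverse reaction.
PQ is a product, so it decreases.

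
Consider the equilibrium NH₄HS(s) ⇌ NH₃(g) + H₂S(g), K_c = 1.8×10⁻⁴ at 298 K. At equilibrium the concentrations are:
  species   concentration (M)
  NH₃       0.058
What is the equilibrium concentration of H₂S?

[H₂S] = 0.0031 M

(NH₄HS is a pure solid — omitted from K_c.)
At equilibrium, K_c = [NH₃]·[H₂S] = 1.8×10⁻⁴.
(0.058)·([H₂S]) = 1.8×10⁻⁴
[H₂S] = 0.00310 = 0.0031 M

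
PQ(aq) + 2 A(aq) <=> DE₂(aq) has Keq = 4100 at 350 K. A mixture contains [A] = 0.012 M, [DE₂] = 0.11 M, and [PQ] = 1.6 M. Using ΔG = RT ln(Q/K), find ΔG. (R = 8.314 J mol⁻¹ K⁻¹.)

Q = [DE₂] / ([PQ]·[A]²) = (0.11) / ((1.6)·(0.012)²) = 477
ΔG = RT ln(Q/Keq) = (8.314 J mol⁻¹ K⁻¹)(350 K) × ln(477/4100)
   = (2.910 kJ/mol)(-2.151) = -6.26 kJ/mol
ΔG < 0, so the forward reaction is spontaneous (proceeds forward).

ΔG = -6.26 kJ/mol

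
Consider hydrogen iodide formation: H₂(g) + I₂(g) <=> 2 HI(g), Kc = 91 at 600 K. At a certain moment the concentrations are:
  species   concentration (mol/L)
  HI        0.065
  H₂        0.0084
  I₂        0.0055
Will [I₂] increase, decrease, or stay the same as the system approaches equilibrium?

Qc = [HI]² / ([H₂]·[I₂]) = (0.065)² / ((0.0084)·(0.0055)) = 91
Qc = 91 = Kc; the system is at equilibrium.

stay the same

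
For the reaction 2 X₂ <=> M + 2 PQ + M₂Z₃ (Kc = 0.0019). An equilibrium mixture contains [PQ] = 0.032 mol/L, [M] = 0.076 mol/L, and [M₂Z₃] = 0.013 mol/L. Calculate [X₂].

[X₂] = 0.023 mol/L

At equilibrium, Kc = [M]·[PQ]²·[M₂Z₃] / [X₂]² = 0.0019.
(0.076)·(0.032)²·(0.013) / ([X₂])² = 0.0019
[X₂]² = 5.32×10⁻⁴ ⇒ [X₂] = 0.023 mol/L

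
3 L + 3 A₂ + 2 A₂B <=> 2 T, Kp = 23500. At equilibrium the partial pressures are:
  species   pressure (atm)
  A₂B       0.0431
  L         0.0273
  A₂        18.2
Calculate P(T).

P(T) = 2.31 atm

At equilibrium, Kp = P(T)² / (P(L)³·P(A₂)³·P(A₂B)²) = 23500.
(P(T))² / ((0.0273)³·(18.2)³·(0.0431)²) = 23500
P(T)² = 5.35 ⇒ P(T) = 2.31 atm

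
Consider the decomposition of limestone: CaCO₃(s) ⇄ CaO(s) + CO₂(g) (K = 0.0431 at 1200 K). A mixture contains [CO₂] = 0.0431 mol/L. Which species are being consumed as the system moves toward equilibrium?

(CaCO₃, CaO are pure solids — omitted from Q.)
Q = [CO₂] = 0.0431
Q = 0.0431 = K; the system is at equilibrium.

none (at equilibrium)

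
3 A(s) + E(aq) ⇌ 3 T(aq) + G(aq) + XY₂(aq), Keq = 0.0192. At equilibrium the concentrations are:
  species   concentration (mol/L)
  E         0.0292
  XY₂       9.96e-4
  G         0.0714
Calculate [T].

(A is a pure solid — omitted from Keq.)
At equilibrium, Keq = [T]³·[G]·[XY₂] / [E] = 0.0192.
([T])³·(0.0714)·(9.96e-4) / (0.0292) = 0.0192
[T]³ = 7.88 ⇒ [T] = 1.99 mol/L

[T] = 1.99 mol/L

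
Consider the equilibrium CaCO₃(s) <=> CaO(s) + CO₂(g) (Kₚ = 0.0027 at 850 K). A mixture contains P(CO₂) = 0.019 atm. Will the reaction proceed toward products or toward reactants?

toward reactants

(CaCO₃, CaO are pure solids — omitted from Qₚ.)
Qₚ = P(CO₂) = 0.019
Qₚ = 0.019 > Kₚ = 0.0027, so the reverse reaction proceeds.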